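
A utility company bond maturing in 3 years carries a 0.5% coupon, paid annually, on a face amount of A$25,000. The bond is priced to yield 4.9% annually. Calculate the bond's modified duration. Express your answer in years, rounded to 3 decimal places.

Periodic yield y = 0.049. First find Macaulay duration:
  t   CF        PV=CF/(1+0.049)^t    t·PV
  1       125.00       119.1611       119.1611
  2       125.00       113.5950       227.1899
  3    25,125.00    21,766.0492    65,298.1475
  Σ                 21,998.8052    65,644.4985
P = 21,998.8052; Macaulay duration = 65,644.4985 / 21,998.8052 = 2.98400 years.
Modified duration = D_Mac / (1 + y) = 2.98400 / 1.049 = 2.84462 years.

2.845 years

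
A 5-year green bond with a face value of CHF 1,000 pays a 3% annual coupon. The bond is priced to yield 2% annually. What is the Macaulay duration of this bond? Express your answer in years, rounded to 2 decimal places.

Periodic yield y = 0.02. Discount each cash flow and weight by its year:
  t   CF        PV=CF/(1+0.02)^t    t·PV
  1        30.00        29.4118        29.4118
  2        30.00        28.8351        57.6701
  3        30.00        28.2697        84.8090
  4        30.00        27.7154       110.8615
  5     1,030.00       932.9027     4,664.5137
  Σ                  1,047.1346     4,947.2660
Price P = Σ PV = 1,047.1346.
Macaulay duration = Σ(t·PV) / P = 4,947.2660 / 1,047.1346 = 4.72458 years.

4.72 years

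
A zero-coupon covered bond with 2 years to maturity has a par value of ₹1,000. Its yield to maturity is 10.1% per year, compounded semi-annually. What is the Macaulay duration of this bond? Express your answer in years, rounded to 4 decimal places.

A zero-coupon bond has a single cash flow at maturity, so its Macaulay duration equals its maturity: 2 years.
(Equivalently: 4 semi-annual periods ÷ 2 = 2 years.)

2.0000 years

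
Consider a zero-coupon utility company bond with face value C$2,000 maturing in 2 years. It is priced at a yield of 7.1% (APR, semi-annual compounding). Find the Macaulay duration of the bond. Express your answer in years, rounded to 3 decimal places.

2.000 years

A zero-coupon bond has a single cash flow at maturity, so its Macaulay duration equals its maturity: 2 years.
(Equivalently: 4 semi-annual periods ÷ 2 = 2 years.)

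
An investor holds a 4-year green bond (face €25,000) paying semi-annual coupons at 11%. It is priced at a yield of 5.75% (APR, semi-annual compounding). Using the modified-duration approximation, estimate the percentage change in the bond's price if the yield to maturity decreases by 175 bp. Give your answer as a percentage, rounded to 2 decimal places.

+5.79%

Periodic yield y = 0.02875. Modified duration first:
  t   CF        PV=CF/(1+0.02875)^t    t·PV
  1     1,375.00     1,336.5735     1,336.5735
  2     1,375.00     1,299.2209     2,598.4418
  3     1,375.00     1,262.9122     3,788.7366
  4     1,375.00     1,227.6182     4,910.4727
  5     1,375.00     1,193.3105     5,966.5524
  6     1,375.00     1,159.9616     6,959.7695
  7     1,375.00     1,127.5447     7,892.8128
  8    26,375.00    21,023.9194   168,191.3551
  Σ                 29,631.0609   201,644.7143
P = 29,631.0609; D_Mac = 6.80518 half-year periods = 3.40259 yrs; D_mod = 3.40259/(1+0.02875) = 3.30750 yrs.
ΔP/P ≈ -D_mod · Δy = -3.30750 × (-0.0175) = +0.057881 = +5.7881%.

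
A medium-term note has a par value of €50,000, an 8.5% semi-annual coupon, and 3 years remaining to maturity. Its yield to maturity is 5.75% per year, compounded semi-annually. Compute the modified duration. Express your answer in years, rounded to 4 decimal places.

Periodic yield y = 0.02875. First find Macaulay duration:
  t   CF        PV=CF/(1+0.02875)^t    t·PV
  1     2,125.00     2,065.6136     2,065.6136
  2     2,125.00     2,007.8869     4,015.7737
  3     2,125.00     1,951.7734     5,855.3201
  4     2,125.00     1,897.2281     7,588.9123
  5     2,125.00     1,844.2071     9,221.0356
  6    52,125.00    43,973.0894   263,838.5363
  Σ                 53,739.7984   292,585.1917
P = 53,739.7984; Macaulay duration = 292,585.1917 / 53,739.7984 = 5.44448 half-year periods = 2.72224 years.
Modified duration = D_Mac / (1 + y) = 2.72224 / 1.02875 = 2.64616 years.

2.6462 years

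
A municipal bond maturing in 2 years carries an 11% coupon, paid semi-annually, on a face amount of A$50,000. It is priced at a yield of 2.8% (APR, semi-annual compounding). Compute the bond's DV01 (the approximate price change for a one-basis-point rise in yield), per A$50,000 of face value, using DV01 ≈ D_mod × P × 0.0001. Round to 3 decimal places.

A$10.629

Periodic yield y = 0.014.
  t   CF        PV=CF/(1+0.014)^t    t·PV
  1     2,750.00     2,712.0316     2,712.0316
  2     2,750.00     2,674.5873     5,349.1747
  3     2,750.00     2,637.6601     7,912.9803
  4    52,750.00    49,896.5644   199,586.2578
  Σ                 57,920.8434   215,560.4443
P = 57,920.8434; D_Mac = 3.72164 half-year periods = 1.86082 yrs; D_mod = 1.83513 yrs.
DV01 ≈ 1.83513 × 57,920.8434 × 0.0001 = 10.629213.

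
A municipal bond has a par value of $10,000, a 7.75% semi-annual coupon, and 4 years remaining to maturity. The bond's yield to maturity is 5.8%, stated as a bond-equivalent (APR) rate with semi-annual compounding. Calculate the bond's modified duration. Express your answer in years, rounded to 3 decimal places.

3.434 years

Periodic yield y = 0.029. First find Macaulay duration:
  t   CF        PV=CF/(1+0.029)^t    t·PV
  1       387.50       376.5792       376.5792
  2       387.50       365.9662       731.9324
  3       387.50       355.6523     1,066.9568
  4       387.50       345.6290     1,382.5161
  5       387.50       335.8883     1,679.4413
  6       387.50       326.4220     1,958.5322
  7       387.50       317.2226     2,220.5580
  8    10,387.50     8,263.9568    66,111.6545
  Σ                 10,687.3164    75,528.1705
P = 10,687.3164; Macaulay duration = 75,528.1705 / 10,687.3164 = 7.06708 half-year periods = 3.53354 years.
Modified duration = D_Mac / (1 + y) = 3.53354 / 1.029 = 3.43396 years.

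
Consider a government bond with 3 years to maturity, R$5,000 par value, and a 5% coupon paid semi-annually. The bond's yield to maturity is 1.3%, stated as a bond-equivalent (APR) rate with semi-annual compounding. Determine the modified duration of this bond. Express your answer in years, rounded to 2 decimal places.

Periodic yield y = 0.0065. First find Macaulay duration:
  t   CF        PV=CF/(1+0.0065)^t    t·PV
  1       125.00       124.1927       124.1927
  2       125.00       123.3907       246.7814
  3       125.00       122.5938       367.7815
  4       125.00       121.8021       487.2085
  5       125.00       121.0155       605.0777
  6     5,125.00     4,929.5945    29,577.5669
  Σ                  5,542.5894    31,408.6088
P = 5,542.5894; Macaulay duration = 31,408.6088 / 5,542.5894 = 5.66678 half-year periods = 2.83339 years.
Modified duration = D_Mac / (1 + y) = 2.83339 / 1.0065 = 2.81509 years.

2.82 years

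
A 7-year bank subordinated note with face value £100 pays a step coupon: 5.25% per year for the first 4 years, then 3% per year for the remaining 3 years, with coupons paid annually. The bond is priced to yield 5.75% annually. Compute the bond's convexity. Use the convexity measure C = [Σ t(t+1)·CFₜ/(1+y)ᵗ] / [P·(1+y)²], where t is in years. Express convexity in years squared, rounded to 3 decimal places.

40.991

With y = 0.0575:
  t   CF        PV=CF/(1+0.0575)^t    t·PV        t(t+1)·PV
  1         5.25         4.9645         4.9645           9.9291
  2         5.25         4.6946         9.3892          28.1676
  3         5.25         4.4393        13.3180          53.2721
  4         5.25         4.1980        16.7918          83.9591
  5         3.00         2.2684        11.3420          68.0520
  6         3.00         2.1451        12.8703          90.0924
  7       103.00        69.6425       487.4978       3,899.9822
  Σ                     92.3524       556.1737       4,233.4544
P = 92.3524.
Convexity = Σ t(t+1)·PV / [P·(1+y)²] = 4,233.4544 / (92.3524 × 1.118306) = 40.99075.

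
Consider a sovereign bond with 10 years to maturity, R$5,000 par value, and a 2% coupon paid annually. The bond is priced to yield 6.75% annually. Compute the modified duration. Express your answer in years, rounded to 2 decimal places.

8.36 years

Periodic yield y = 0.0675. First find Macaulay duration:
  t   CF        PV=CF/(1+0.0675)^t    t·PV
  1       100.00        93.6768        93.6768
  2       100.00        87.7535       175.5069
  3       100.00        82.2046       246.6139
  4       100.00        77.0067       308.0268
  5       100.00        72.1374       360.6871
  6       100.00        67.5760       405.4562
  7       100.00        63.3031       443.1215
  8       100.00        59.3003       474.4024
  9       100.00        55.5506       499.9557
  10    5,100.00     2,653.9415    26,539.4146
  Σ                  3,312.4505    29,546.8620
P = 3,312.4505; Macaulay duration = 29,546.8620 / 3,312.4505 = 8.91994 years.
Modified duration = D_Mac / (1 + y) = 8.91994 / 1.0675 = 8.35592 years.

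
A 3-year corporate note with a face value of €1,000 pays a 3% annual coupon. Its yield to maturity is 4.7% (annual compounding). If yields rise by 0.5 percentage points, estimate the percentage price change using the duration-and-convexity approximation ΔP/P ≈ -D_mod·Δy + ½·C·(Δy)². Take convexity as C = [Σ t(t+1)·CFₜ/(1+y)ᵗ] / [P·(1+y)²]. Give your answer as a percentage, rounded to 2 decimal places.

With y = 0.047:
  t   CF        PV=CF/(1+0.047)^t    t·PV        t(t+1)·PV
  1        30.00        28.6533        28.6533          57.3066
  2        30.00        27.3670        54.7341         164.2023
  3     1,030.00       897.4230     2,692.2689      10,769.0756
  Σ                    953.4433     2,775.6563      10,990.5845
P = 953.4433; D_Mac = 2.91119 yrs; D_mod = 2.78051 yrs; C = 10.51556.
Duration effect: -2.78051 × (+0.005) = -0.013903
Convexity effect: 0.5 × 10.51556 × (0.005)² = +0.0001314
ΔP/P ≈ -0.013903 + 0.0001314 = -0.013771 = -1.3771%.

-1.38%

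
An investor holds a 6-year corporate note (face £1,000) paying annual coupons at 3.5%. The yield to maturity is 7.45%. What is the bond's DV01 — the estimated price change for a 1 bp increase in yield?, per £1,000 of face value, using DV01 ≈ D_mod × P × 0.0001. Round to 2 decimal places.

Periodic yield y = 0.0745.
  t   CF        PV=CF/(1+0.0745)^t    t·PV
  1        35.00        32.5733        32.5733
  2        35.00        30.3148        60.6297
  3        35.00        28.2130        84.6389
  4        35.00        26.2568       105.0273
  5        35.00        24.4363       122.1816
  6     1,035.00       672.5148     4,035.0887
  Σ                    814.3090     4,440.1395
P = 814.3090; D_Mac = 5.45265 yrs; D_mod = 5.07459 yrs.
DV01 ≈ 5.07459 × 814.3090 × 0.0001 = 0.413228.

£0.41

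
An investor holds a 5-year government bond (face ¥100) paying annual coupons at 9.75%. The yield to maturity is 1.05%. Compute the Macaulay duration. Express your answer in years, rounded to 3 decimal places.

Periodic yield y = 0.0105. Discount each cash flow and weight by its year:
  t   CF        PV=CF/(1+0.0105)^t    t·PV
  1         9.75         9.6487         9.6487
  2         9.75         9.5484        19.0969
  3         9.75         9.4492        28.3476
  4         9.75         9.3510        37.4041
  5       109.75       104.1653       520.8263
  Σ                    142.1626       615.3236
Price P = Σ PV = 142.1626.
Macaulay duration = Σ(t·PV) / P = 615.3236 / 142.1626 = 4.32831 years.

4.328 years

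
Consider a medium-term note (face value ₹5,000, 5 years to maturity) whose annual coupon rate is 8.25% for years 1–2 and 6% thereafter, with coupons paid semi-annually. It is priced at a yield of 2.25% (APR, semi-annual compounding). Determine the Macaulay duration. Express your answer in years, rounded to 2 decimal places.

4.33 years

Periodic yield y = 0.01125. Discount each cash flow and weight by its period:
  t   CF        PV=CF/(1+0.01125)^t    t·PV
  1       206.25       203.9555       203.9555
  2       206.25       201.6865       403.3731
  3       206.25       199.4428       598.3284
  4       206.25       197.2240       788.8961
  5       150.00       141.8400       709.1998
  6       150.00       140.2620       841.5720
  7       150.00       138.7016       970.9113
  8       150.00       137.1586     1,097.2686
  9       150.00       135.6327     1,220.6944
  10    5,150.00     4,604.9178    46,049.1781
  Σ                  6,100.8215    52,883.3773
Price P = Σ PV = 6,100.8215.
Macaulay duration = Σ(t·PV) / P = 52,883.3773 / 6,100.8215 = 8.66824 half-year periods.
In years: 8.66824 / 2 = 4.33412 years.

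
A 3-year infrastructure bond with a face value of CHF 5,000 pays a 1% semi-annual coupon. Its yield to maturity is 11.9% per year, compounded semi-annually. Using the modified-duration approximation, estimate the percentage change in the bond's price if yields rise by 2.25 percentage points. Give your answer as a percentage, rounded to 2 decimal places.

Periodic yield y = 0.0595. Modified duration first:
  t   CF        PV=CF/(1+0.0595)^t    t·PV
  1        25.00        23.5960        23.5960
  2        25.00        22.2709        44.5418
  3        25.00        21.0202        63.0606
  4        25.00        19.8397        79.3590
  5        25.00        18.7256        93.6279
  6     5,025.00     3,552.4690    21,314.8141
  Σ                  3,657.9215    21,618.9995
P = 3,657.9215; D_Mac = 5.91019 half-year periods = 2.95509 yrs; D_mod = 2.95509/(1+0.0595) = 2.78914 yrs.
ΔP/P ≈ -D_mod · Δy = -2.78914 × (+0.0225) = -0.062756 = -6.2756%.

-6.28%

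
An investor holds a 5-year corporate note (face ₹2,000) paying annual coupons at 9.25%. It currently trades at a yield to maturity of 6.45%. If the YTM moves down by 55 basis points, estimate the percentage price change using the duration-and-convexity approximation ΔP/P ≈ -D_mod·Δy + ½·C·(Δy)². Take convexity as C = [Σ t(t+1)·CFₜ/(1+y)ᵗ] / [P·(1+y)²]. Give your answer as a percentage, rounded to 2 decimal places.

With y = 0.0645:
  t   CF        PV=CF/(1+0.0645)^t    t·PV        t(t+1)·PV
  1       185.00       173.7905       173.7905         347.5810
  2       185.00       163.2602       326.5205         979.5614
  3       185.00       153.3680       460.1040       1,840.4159
  4       185.00       144.0751       576.3006       2,881.5029
  5     2,185.00     1,598.5385     7,992.6927      47,956.1563
  Σ                  2,233.0324     9,529.4082      54,005.2175
P = 2,233.0324; D_Mac = 4.26747 yrs; D_mod = 4.00890 yrs; C = 21.34270.
Duration effect: -4.00890 × (-0.0055) = +0.022049
Convexity effect: 0.5 × 21.34270 × (-0.0055)² = +0.0003228
ΔP/P ≈ +0.022049 + 0.0003228 = +0.022372 = +2.2372%.

+2.24%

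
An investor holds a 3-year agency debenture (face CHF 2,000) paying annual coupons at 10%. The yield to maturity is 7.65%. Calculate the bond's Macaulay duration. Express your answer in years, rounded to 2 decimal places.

Periodic yield y = 0.0765. Discount each cash flow and weight by its year:
  t   CF        PV=CF/(1+0.0765)^t    t·PV
  1       200.00       185.7873       185.7873
  2       200.00       172.5846       345.1691
  3     2,200.00     1,763.5208     5,290.5623
  Σ                  2,121.8926     5,821.5187
Price P = Σ PV = 2,121.8926.
Macaulay duration = Σ(t·PV) / P = 5,821.5187 / 2,121.8926 = 2.74355 years.

2.74 years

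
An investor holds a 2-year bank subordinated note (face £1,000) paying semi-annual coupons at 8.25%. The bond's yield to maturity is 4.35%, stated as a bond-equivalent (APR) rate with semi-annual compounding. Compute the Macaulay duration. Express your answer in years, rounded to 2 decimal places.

Periodic yield y = 0.02175. Discount each cash flow and weight by its period:
  t   CF        PV=CF/(1+0.02175)^t    t·PV
  1        41.25        40.3719        40.3719
  2        41.25        39.5125        79.0250
  3        41.25        38.6714       116.0142
  4     1,041.25       955.3806     3,821.5225
  Σ                  1,073.9365     4,056.9337
Price P = Σ PV = 1,073.9365.
Macaulay duration = Σ(t·PV) / P = 4,056.9337 / 1,073.9365 = 3.77763 half-year periods.
In years: 3.77763 / 2 = 1.88881 years.

1.89 years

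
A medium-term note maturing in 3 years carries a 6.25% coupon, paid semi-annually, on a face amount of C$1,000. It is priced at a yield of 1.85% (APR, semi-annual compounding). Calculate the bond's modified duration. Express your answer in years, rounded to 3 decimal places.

Periodic yield y = 0.00925. First find Macaulay duration:
  t   CF        PV=CF/(1+0.00925)^t    t·PV
  1        31.25        30.9636        30.9636
  2        31.25        30.6798        61.3596
  3        31.25        30.3986        91.1958
  4        31.25        30.1200       120.4800
  5        31.25        29.8439       149.2197
  6     1,031.25       975.8238     5,854.9429
  Σ                  1,127.8298     6,308.1616
P = 1,127.8298; Macaulay duration = 6,308.1616 / 1,127.8298 = 5.59319 half-year periods = 2.79659 years.
Modified duration = D_Mac / (1 + y) = 2.79659 / 1.00925 = 2.77096 years.

2.771 years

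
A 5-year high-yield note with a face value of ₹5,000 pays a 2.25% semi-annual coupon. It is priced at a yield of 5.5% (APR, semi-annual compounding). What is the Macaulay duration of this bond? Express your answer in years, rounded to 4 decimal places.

4.7329 years

Periodic yield y = 0.0275. Discount each cash flow and weight by its period:
  t   CF        PV=CF/(1+0.0275)^t    t·PV
  1        56.25        54.7445        54.7445
  2        56.25        53.2793       106.5587
  3        56.25        51.8534       155.5601
  4        56.25        50.4656       201.8623
  5        56.25        49.1149       245.5746
  6        56.25        47.8004       286.8024
  7        56.25        46.5211       325.6475
  8        56.25        45.2760       362.2079
  9        56.25        44.0642       396.5779
  10    5,056.25     3,854.8744    38,548.7441
  Σ                  4,297.9938    40,684.2800
Price P = Σ PV = 4,297.9938.
Macaulay duration = Σ(t·PV) / P = 40,684.2800 / 4,297.9938 = 9.46588 half-year periods.
In years: 9.46588 / 2 = 4.73294 years.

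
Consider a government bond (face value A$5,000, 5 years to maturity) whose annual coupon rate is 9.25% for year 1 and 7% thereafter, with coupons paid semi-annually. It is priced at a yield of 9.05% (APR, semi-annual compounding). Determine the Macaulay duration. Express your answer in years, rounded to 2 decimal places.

4.19 years

Periodic yield y = 0.04525. Discount each cash flow and weight by its period:
  t   CF        PV=CF/(1+0.04525)^t    t·PV
  1       231.25       221.2389       221.2389
  2       231.25       211.6613       423.3225
  3       175.00       153.2419       459.7257
  4       175.00       146.6079       586.4316
  5       175.00       140.2611       701.3054
  6       175.00       134.1890       805.1341
  7       175.00       128.3798       898.6588
  8       175.00       122.8221       982.5771
  9       175.00       117.5050     1,057.5453
  10    5,175.00     3,324.3642    33,243.6416
  Σ                  4,700.2713    39,379.5811
Price P = Σ PV = 4,700.2713.
Macaulay duration = Σ(t·PV) / P = 39,379.5811 / 4,700.2713 = 8.37815 half-year periods.
In years: 8.37815 / 2 = 4.18908 years.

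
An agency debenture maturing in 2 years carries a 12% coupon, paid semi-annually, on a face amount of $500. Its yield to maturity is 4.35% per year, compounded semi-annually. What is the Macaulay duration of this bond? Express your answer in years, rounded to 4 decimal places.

1.8483 years

Periodic yield y = 0.02175. Discount each cash flow and weight by its period:
  t   CF        PV=CF/(1+0.02175)^t    t·PV
  1        30.00        29.3614        29.3614
  2        30.00        28.7364        57.4727
  3        30.00        28.1247        84.3740
  4       530.00       486.2922     1,945.1687
  Σ                    572.5146     2,116.3768
Price P = Σ PV = 572.5146.
Macaulay duration = Σ(t·PV) / P = 2,116.3768 / 572.5146 = 3.69663 half-year periods.
In years: 3.69663 / 2 = 1.84832 years.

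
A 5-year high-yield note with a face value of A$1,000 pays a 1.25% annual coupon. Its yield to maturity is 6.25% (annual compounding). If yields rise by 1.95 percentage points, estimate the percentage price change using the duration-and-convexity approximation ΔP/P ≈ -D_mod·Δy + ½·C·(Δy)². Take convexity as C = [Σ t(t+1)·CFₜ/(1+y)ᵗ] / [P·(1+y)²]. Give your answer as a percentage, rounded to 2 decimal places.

-8.43%

With y = 0.0625:
  t   CF        PV=CF/(1+0.0625)^t    t·PV        t(t+1)·PV
  1        12.50        11.7647        11.7647          23.5294
  2        12.50        11.0727        22.1453          66.4360
  3        12.50        10.4213        31.2640         125.0560
  4        12.50         9.8083        39.2332         196.1662
  5     1,012.50       747.7395     3,738.6976      22,432.1858
  Σ                    790.8065     3,843.1049      22,843.3734
P = 790.8065; D_Mac = 4.85973 yrs; D_mod = 4.57386 yrs; C = 25.58775.
Duration effect: -4.57386 × (+0.0195) = -0.089190
Convexity effect: 0.5 × 25.58775 × (0.0195)² = +0.0048649
ΔP/P ≈ -0.089190 + 0.0048649 = -0.084325 = -8.4325%.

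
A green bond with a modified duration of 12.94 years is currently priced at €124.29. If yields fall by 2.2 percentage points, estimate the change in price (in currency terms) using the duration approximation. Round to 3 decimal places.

Duration approximation: ΔP/P ≈ -D_mod · Δy = -12.94 × (-0.022) = +0.284680.
ΔP ≈ 124.29 × (+0.284680) = +35.3828772.

+€35.383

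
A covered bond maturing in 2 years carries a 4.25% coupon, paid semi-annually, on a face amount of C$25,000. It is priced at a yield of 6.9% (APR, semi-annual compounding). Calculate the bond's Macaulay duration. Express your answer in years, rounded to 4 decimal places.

1.9366 years

Periodic yield y = 0.0345. Discount each cash flow and weight by its period:
  t   CF        PV=CF/(1+0.0345)^t    t·PV
  1       531.25       513.5331       513.5331
  2       531.25       496.4071       992.8141
  3       531.25       479.8522     1,439.5565
  4    25,531.25    22,292.0546    89,168.2184
  Σ                 23,781.8469    92,114.1221
Price P = Σ PV = 23,781.8469.
Macaulay duration = Σ(t·PV) / P = 92,114.1221 / 23,781.8469 = 3.87330 half-year periods.
In years: 3.87330 / 2 = 1.93665 years.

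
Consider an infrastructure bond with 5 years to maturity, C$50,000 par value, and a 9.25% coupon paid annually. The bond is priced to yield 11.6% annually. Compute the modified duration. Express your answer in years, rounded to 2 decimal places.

3.75 years

Periodic yield y = 0.116. First find Macaulay duration:
  t   CF        PV=CF/(1+0.116)^t    t·PV
  1     4,625.00     4,144.2652     4,144.2652
  2     4,625.00     3,713.4993     7,426.9986
  3     4,625.00     3,327.5083     9,982.5250
  4     4,625.00     2,981.6383    11,926.5532
  5    54,625.00    31,555.1666   157,775.8328
  Σ                 45,722.0778   191,256.1749
P = 45,722.0778; Macaulay duration = 191,256.1749 / 45,722.0778 = 4.18302 years.
Modified duration = D_Mac / (1 + y) = 4.18302 / 1.116 = 3.74822 years.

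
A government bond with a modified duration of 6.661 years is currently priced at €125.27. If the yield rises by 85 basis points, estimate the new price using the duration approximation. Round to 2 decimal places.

Duration approximation: ΔP/P ≈ -D_mod · Δy = -6.661 × (+0.0085) = -0.0566185.
New price ≈ 125.27 × (1 - 0.0566185) = 118.177400505.

€118.18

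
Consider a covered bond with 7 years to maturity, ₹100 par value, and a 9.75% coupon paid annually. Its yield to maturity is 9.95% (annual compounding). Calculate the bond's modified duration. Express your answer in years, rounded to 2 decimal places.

4.89 years

Periodic yield y = 0.0995. First find Macaulay duration:
  t   CF        PV=CF/(1+0.0995)^t    t·PV
  1         9.75         8.8677         8.8677
  2         9.75         8.0652        16.1304
  3         9.75         7.3353        22.0060
  4         9.75         6.6715        26.6860
  5         9.75         6.0678        30.3388
  6         9.75         5.5187        33.1119
  7       109.75        56.4986       395.4904
  Σ                     99.0247       532.6311
P = 99.0247; Macaulay duration = 532.6311 / 99.0247 = 5.37877 years.
Modified duration = D_Mac / (1 + y) = 5.37877 / 1.0995 = 4.89201 years.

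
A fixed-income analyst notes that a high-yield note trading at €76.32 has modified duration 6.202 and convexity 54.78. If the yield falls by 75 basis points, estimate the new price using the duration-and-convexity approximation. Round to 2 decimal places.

Duration effect: -D_mod·Δy = -6.202 × (-0.0075) = +0.046515
Convexity effect: ½·C·(Δy)² = 0.5 × 54.78 × (-0.0075)² = +0.0015406875
ΔP/P ≈ +0.046515 + 0.0015406875 = +0.0480556875
New price ≈ 76.32 × (1 + 0.0480556875) = 79.98761007.

€79.99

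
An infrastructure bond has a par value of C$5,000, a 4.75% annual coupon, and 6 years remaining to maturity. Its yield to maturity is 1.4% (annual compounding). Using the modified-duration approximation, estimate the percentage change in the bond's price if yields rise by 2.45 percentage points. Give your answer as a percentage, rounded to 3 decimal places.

-13.098%

Periodic yield y = 0.014. Modified duration first:
  t   CF        PV=CF/(1+0.014)^t    t·PV
  1       237.50       234.2209       234.2209
  2       237.50       230.9871       461.9742
  3       237.50       227.7979       683.3938
  4       237.50       224.6528       898.6111
  5       237.50       221.5511     1,107.7553
  6     5,237.50     4,818.3274    28,909.9644
  Σ                  5,957.5371    32,295.9196
P = 5,957.5371; D_Mac = 5.42102 yrs; D_mod = 5.42102/(1+0.014) = 5.34617 yrs.
ΔP/P ≈ -D_mod · Δy = -5.34617 × (+0.0245) = -0.130981 = -13.0981%.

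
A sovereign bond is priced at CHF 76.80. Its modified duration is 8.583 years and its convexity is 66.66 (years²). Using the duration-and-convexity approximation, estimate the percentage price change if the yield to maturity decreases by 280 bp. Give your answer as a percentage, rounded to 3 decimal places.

+26.645%

Duration effect: -D_mod·Δy = -8.583 × (-0.028) = +0.240324
Convexity effect: ½·C·(Δy)² = 0.5 × 66.66 × (-0.028)² = +0.02613072
ΔP/P ≈ +0.240324 + 0.02613072 = +0.26645472
= +26.645472%.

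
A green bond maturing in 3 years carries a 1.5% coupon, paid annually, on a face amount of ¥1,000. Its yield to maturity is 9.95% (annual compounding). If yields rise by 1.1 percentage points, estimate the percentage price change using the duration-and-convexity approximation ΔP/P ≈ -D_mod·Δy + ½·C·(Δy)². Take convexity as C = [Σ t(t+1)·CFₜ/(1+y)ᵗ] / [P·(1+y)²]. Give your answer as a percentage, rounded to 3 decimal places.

-2.892%

With y = 0.0995:
  t   CF        PV=CF/(1+0.0995)^t    t·PV        t(t+1)·PV
  1        15.00        13.6426        13.6426          27.2851
  2        15.00        12.4080        24.8159          74.4478
  3     1,015.00       763.6254     2,290.8761       9,163.5043
  Σ                    789.6759     2,329.3346       9,265.2372
P = 789.6759; D_Mac = 2.94973 yrs; D_mod = 2.68280 yrs; C = 9.70548.
Duration effect: -2.68280 × (+0.011) = -0.029511
Convexity effect: 0.5 × 9.70548 × (0.011)² = +0.0005872
ΔP/P ≈ -0.029511 + 0.0005872 = -0.028924 = -2.8924%.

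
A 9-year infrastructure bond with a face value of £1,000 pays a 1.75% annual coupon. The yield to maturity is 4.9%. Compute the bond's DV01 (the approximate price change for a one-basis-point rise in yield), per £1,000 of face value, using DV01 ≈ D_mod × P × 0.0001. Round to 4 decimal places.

£0.6136

Periodic yield y = 0.049.
  t   CF        PV=CF/(1+0.049)^t    t·PV
  1        17.50        16.6826        16.6826
  2        17.50        15.9033        31.8066
  3        17.50        15.1604        45.4813
  4        17.50        14.4523        57.8091
  5        17.50        13.7772        68.8859
  6        17.50        13.1336        78.8018
  7        17.50        12.5202        87.6411
  8        17.50        11.9353        95.4826
  9     1,017.50       661.5383     5,953.8451
  Σ                    775.1032     6,436.4361
P = 775.1032; D_Mac = 8.30397 yrs; D_mod = 7.91608 yrs.
DV01 ≈ 7.91608 × 775.1032 × 0.0001 = 0.613578.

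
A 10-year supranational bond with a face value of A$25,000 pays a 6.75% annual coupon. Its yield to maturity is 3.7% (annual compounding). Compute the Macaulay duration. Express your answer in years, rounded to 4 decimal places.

Periodic yield y = 0.037. Discount each cash flow and weight by its year:
  t   CF        PV=CF/(1+0.037)^t    t·PV
  1     1,687.50     1,627.2903     1,627.2903
  2     1,687.50     1,569.2288     3,138.4576
  3     1,687.50     1,513.2390     4,539.7169
  4     1,687.50     1,459.2468     5,836.9873
  5     1,687.50     1,407.1811     7,035.9056
  6     1,687.50     1,356.9731     8,141.8387
  7     1,687.50     1,308.5565     9,159.8957
  8     1,687.50     1,261.8674    10,094.9394
  9     1,687.50     1,216.8442    10,951.5977
  10   26,687.50    18,557.5367   185,575.3672
  Σ                 31,277.9639   246,101.9963
Price P = Σ PV = 31,277.9639.
Macaulay duration = Σ(t·PV) / P = 246,101.9963 / 31,277.9639 = 7.86822 years.

7.8682 years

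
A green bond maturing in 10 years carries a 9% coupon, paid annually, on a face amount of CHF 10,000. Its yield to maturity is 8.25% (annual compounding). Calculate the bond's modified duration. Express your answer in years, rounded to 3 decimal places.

6.533 years

Periodic yield y = 0.0825. First find Macaulay duration:
  t   CF        PV=CF/(1+0.0825)^t    t·PV
  1       900.00       831.4088       831.4088
  2       900.00       768.0451     1,536.0901
  3       900.00       709.5104     2,128.5313
  4       900.00       655.4369     2,621.7476
  5       900.00       605.4844     3,027.4222
  6       900.00       559.3390     3,356.0338
  7       900.00       516.7104     3,616.9726
  8       900.00       477.3306     3,818.6447
  9       900.00       440.9520     3,968.5684
  10   10,900.00     4,933.4127    49,334.1270
  Σ                 10,497.6303    74,239.5466
P = 10,497.6303; Macaulay duration = 74,239.5466 / 10,497.6303 = 7.07203 years.
Modified duration = D_Mac / (1 + y) = 7.07203 / 1.0825 = 6.53305 years.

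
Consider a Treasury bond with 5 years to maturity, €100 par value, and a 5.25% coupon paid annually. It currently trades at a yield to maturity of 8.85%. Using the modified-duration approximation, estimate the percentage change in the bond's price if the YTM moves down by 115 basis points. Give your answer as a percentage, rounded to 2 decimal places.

Periodic yield y = 0.0885. Modified duration first:
  t   CF        PV=CF/(1+0.0885)^t    t·PV
  1         5.25         4.8232         4.8232
  2         5.25         4.4310         8.8620
  3         5.25         4.0707        12.2122
  4         5.25         3.7398        14.9591
  5       105.25        68.8779       344.3895
  Σ                     85.9426       385.2460
P = 85.9426; D_Mac = 4.48260 yrs; D_mod = 4.48260/(1+0.0885) = 4.11814 yrs.
ΔP/P ≈ -D_mod · Δy = -4.11814 × (-0.0115) = +0.047359 = +4.7359%.

+4.74%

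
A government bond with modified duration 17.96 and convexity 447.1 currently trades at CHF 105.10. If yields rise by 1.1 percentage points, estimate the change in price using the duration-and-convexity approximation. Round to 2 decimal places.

Duration effect: -D_mod·Δy = -17.96 × (+0.011) = -0.197560
Convexity effect: ½·C·(Δy)² = 0.5 × 447.1 × (0.011)² = +0.02704955
ΔP/P ≈ -0.197560 + 0.02704955 = -0.17051045
ΔP ≈ 105.10 × (-0.17051045) = -17.920648295.

-CHF 17.92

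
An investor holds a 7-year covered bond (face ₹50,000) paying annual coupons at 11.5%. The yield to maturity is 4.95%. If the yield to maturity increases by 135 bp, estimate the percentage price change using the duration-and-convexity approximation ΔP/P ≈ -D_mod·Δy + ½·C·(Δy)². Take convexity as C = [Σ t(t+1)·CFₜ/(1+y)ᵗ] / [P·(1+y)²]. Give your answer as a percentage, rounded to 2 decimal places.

With y = 0.0495:
  t   CF        PV=CF/(1+0.0495)^t    t·PV        t(t+1)·PV
  1     5,750.00     5,478.7994     5,478.7994      10,957.5989
  2     5,750.00     5,220.3901    10,440.7802      31,322.3407
  3     5,750.00     4,974.1688    14,922.5063      59,690.0252
  4     5,750.00     4,739.5605    18,958.2421      94,791.2104
  5     5,750.00     4,516.0176    22,580.0882     135,480.5293
  6     5,750.00     4,303.0182    25,818.1095     180,726.7662
  7    55,750.00    39,752.8044   278,269.6305   2,226,157.0438
  Σ                 68,984.7591   376,468.1562   2,739,125.5144
P = 68,984.7591; D_Mac = 5.45727 yrs; D_mod = 5.19987 yrs; C = 36.04906.
Duration effect: -5.19987 × (+0.0135) = -0.070198
Convexity effect: 0.5 × 36.04906 × (0.0135)² = +0.0032850
ΔP/P ≈ -0.070198 + 0.0032850 = -0.066913 = -6.6913%.

-6.69%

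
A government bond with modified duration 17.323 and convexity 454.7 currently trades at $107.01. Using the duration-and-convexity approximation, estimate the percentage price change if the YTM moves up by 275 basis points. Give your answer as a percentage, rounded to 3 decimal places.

Duration effect: -D_mod·Δy = -17.323 × (+0.0275) = -0.4763825
Convexity effect: ½·C·(Δy)² = 0.5 × 454.7 × (0.0275)² = +0.1719334375
ΔP/P ≈ -0.4763825 + 0.1719334375 = -0.3044490625
= -30.44490625%.

-30.445%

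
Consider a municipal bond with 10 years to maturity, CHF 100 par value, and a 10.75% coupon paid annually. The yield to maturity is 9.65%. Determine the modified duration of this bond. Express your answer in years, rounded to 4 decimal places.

Periodic yield y = 0.0965. First find Macaulay duration:
  t   CF        PV=CF/(1+0.0965)^t    t·PV
  1        10.75         9.8039         9.8039
  2        10.75         8.9411        17.8822
  3        10.75         8.1542        24.4627
  4        10.75         7.4366        29.7464
  5        10.75         6.7821        33.9106
  6        10.75         6.1852        37.1114
  7        10.75         5.6409        39.4863
  8        10.75         5.1445        41.1556
  9        10.75         4.6917        42.2253
  10      110.75        44.0816       440.8160
  Σ                    106.8619       716.6005
P = 106.8619; Macaulay duration = 716.6005 / 106.8619 = 6.70586 years.
Modified duration = D_Mac / (1 + y) = 6.70586 / 1.0965 = 6.11569 years.

6.1157 years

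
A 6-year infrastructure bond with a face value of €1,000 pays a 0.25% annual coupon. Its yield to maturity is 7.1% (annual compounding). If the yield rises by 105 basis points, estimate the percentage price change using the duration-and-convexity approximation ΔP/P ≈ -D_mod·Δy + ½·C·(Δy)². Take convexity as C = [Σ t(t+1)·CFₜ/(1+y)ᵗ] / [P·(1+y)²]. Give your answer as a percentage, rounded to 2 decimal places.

-5.64%

With y = 0.071:
  t   CF        PV=CF/(1+0.071)^t    t·PV        t(t+1)·PV
  1         2.50         2.3343         2.3343           4.6685
  2         2.50         2.1795         4.3590          13.0771
  3         2.50         2.0350         6.1051          24.4204
  4         2.50         1.9001         7.6005          38.0025
  5         2.50         1.7742         8.8708          53.2248
  6     1,002.50       664.2745     3,985.6468      27,899.5274
  Σ                    674.4976     4,014.9165      28,032.9207
P = 674.4976; D_Mac = 5.95246 yrs; D_mod = 5.55785 yrs; C = 36.23339.
Duration effect: -5.55785 × (+0.0105) = -0.058357
Convexity effect: 0.5 × 36.23339 × (0.0105)² = +0.0019974
ΔP/P ≈ -0.058357 + 0.0019974 = -0.056360 = -5.6360%.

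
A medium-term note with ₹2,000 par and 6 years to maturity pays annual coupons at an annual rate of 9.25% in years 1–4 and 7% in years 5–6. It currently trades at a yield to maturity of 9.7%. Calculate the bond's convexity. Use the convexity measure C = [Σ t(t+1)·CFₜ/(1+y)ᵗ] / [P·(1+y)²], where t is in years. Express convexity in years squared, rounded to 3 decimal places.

26.029

With y = 0.097:
  t   CF        PV=CF/(1+0.097)^t    t·PV        t(t+1)·PV
  1       185.00       168.6418       168.6418         337.2835
  2       185.00       153.7299       307.4599         922.3797
  3       185.00       140.1367       420.4101       1,681.6402
  4       185.00       127.7454       510.9815       2,554.9077
  5       140.00        88.1241       440.6207       2,643.7242
  6     2,140.00     1,227.9311     7,367.5868      51,573.1073
  Σ                  1,906.3090     9,215.7007      59,713.0426
P = 1,906.3090.
Convexity = Σ t(t+1)·PV / [P·(1+y)²] = 59,713.0426 / (1,906.3090 × 1.203409) = 26.02931.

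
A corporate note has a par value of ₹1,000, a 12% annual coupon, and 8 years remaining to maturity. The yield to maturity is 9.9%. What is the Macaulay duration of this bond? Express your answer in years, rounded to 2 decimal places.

5.69 years

Periodic yield y = 0.099. Discount each cash flow and weight by its year:
  t   CF        PV=CF/(1+0.099)^t    t·PV
  1       120.00       109.1902       109.1902
  2       120.00        99.3541       198.7082
  3       120.00        90.4041       271.2123
  4       120.00        82.2603       329.0413
  5       120.00        74.8502       374.2508
  6       120.00        68.1075       408.6451
  7       120.00        61.9723       433.8059
  8     1,120.00       526.3038     4,210.4302
  Σ                  1,112.4425     6,335.2841
Price P = Σ PV = 1,112.4425.
Macaulay duration = Σ(t·PV) / P = 6,335.2841 / 1,112.4425 = 5.69493 years.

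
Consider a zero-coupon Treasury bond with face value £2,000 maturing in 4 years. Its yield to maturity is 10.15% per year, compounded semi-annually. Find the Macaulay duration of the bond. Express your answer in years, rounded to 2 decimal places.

4.00 years

A zero-coupon bond has a single cash flow at maturity, so its Macaulay duration equals its maturity: 4 years.
(Equivalently: 8 semi-annual periods ÷ 2 = 4 years.)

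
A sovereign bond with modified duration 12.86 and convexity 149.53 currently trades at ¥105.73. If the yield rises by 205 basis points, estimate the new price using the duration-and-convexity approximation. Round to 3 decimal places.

Duration effect: -D_mod·Δy = -12.86 × (+0.0205) = -0.263630
Convexity effect: ½·C·(Δy)² = 0.5 × 149.53 × (0.0205)² = +0.03141999125
ΔP/P ≈ -0.263630 + 0.03141999125 = -0.23221000875
New price ≈ 105.73 × (1 - 0.23221000875) = 81.1784357748625.

¥81.178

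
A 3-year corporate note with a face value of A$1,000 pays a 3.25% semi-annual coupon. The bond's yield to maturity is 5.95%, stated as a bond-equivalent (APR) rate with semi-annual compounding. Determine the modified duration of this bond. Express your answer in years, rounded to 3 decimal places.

2.794 years

Periodic yield y = 0.02975. First find Macaulay duration:
  t   CF        PV=CF/(1+0.02975)^t    t·PV
  1        16.25        15.7805        15.7805
  2        16.25        15.3246        30.6492
  3        16.25        14.8819        44.6457
  4        16.25        14.4519        57.8078
  5        16.25        14.0344        70.1721
  6     1,016.25       852.3339     5,114.0033
  Σ                    926.8073     5,333.0586
P = 926.8073; Macaulay duration = 5,333.0586 / 926.8073 = 5.75423 half-year periods = 2.87711 years.
Modified duration = D_Mac / (1 + y) = 2.87711 / 1.02975 = 2.79399 years.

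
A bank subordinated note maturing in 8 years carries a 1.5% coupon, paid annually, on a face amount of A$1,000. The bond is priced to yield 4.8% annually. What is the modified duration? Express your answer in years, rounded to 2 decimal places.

Periodic yield y = 0.048. First find Macaulay duration:
  t   CF        PV=CF/(1+0.048)^t    t·PV
  1        15.00        14.3130        14.3130
  2        15.00        13.6574        27.3148
  3        15.00        13.0319        39.0957
  4        15.00        12.4350        49.7400
  5        15.00        11.8655        59.3273
  6        15.00        11.3220        67.9321
  7        15.00        10.8034        75.6241
  8     1,015.00       697.5507     5,580.4056
  Σ                    784.9789     5,913.7527
P = 784.9789; Macaulay duration = 5,913.7527 / 784.9789 = 7.53365 years.
Modified duration = D_Mac / (1 + y) = 7.53365 / 1.048 = 7.18859 years.

7.19 years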